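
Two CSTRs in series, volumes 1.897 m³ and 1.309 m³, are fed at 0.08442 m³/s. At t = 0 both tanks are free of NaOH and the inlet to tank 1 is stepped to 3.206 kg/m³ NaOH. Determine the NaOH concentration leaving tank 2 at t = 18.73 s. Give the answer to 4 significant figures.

Species balance on tank i: dCᵢ/dt = (Cᵢ₋₁ − Cᵢ)/τᵢ with τᵢ = Vᵢ/Q.
τ₁ = 1.897/0.08442 = 22.4710 s; τ₂ = 1.309/0.08442 = 15.5058 s.
Tank 1: C₁ = C_in(1 − e^(−t/τ₁)). Tank 2 (τ₁ ≠ τ₂): C₂ = C_in[1 − (τ₁ e^(−t/τ₁) − τ₂ e^(−t/τ₂))/(τ₁ − τ₂)].
At t = 18.73: e^(−t/τ₁) = 0.434517, e^(−t/τ₂) = 0.298814.
C₂ = 3.206·[1 − (22.4710·0.434517 − 15.5058·0.298814)/(6.96517)] = 3.206·0.263381 = 0.844399 kg/m³.

0.8444 kg/m³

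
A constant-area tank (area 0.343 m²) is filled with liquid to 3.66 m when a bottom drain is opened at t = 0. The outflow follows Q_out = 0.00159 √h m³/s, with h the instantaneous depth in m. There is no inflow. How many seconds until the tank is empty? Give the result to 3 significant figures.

With no inflow, A dh/dt = −0.00159 √h.
∫ h^(−1/2) dh = −(0.00159/A) ∫ dt, giving 2√h = 2√h₀ − (0.00159/A) t.
Tank is empty when √h = 0: t_empty = 2A√h₀/0.00159.
t_empty = 2·0.343·√3.66/0.00159 = 0.68600·1.9131/0.00159 = 825.41 s.

825 s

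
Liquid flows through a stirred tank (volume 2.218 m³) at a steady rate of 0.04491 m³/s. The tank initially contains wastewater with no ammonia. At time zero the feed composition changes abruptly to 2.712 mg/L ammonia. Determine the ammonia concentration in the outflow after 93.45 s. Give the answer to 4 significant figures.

2.303 mg/L

Transient balance on the dissolved component: V dC/dt = Q(C_in − C).
Time constant τ = V/Q = 2.218/0.04491 = 49.3877 s.
This is linear first-order; C(t) = C_in + (C₀ − C_in) e^(−t/τ).
C(93.45) = 2.712 + (0 − 2.712)·e^(−93.45/49.3877) = 2.712 + (-2.71200)·0.150744 = 2.30318 mg/L.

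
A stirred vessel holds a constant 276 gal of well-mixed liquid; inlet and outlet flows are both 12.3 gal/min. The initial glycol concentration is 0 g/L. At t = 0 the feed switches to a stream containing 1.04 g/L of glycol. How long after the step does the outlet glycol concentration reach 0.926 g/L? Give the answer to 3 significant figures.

Accumulation = in − out for the solute gives V dC/dt = Q(C_in − C), so τ = V/Q = 22.439 min.
C(t) = C_in + (C₀ − C_in) e^(−t/τ). Set C = 0.926 and solve for t:
e^(−t/τ) = (C − C_in)/(C₀ − C_in) = (0.926 − 1.04)/(0 − 1.04) = 0.10962
t = −τ ln(…) = 22.439 × 2.2108 = 49.608 min.

49.6 min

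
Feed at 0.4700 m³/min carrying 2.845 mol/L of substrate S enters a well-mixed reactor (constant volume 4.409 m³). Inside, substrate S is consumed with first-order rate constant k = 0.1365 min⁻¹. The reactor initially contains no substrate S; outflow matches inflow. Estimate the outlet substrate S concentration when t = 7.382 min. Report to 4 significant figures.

V dC/dt = Q(C_in − C) − k V C.
dC/dt = (Q/V) C_in − (Q/V + k) C; effective rate a = Q/V + k = 0.106600 + 0.1365 = 0.243100 min⁻¹.
C_ss = Q C_in/(Q + kV) = 1.24754 mol/L; C(t) = C_ss + (C₀ − C_ss) e^(−a t).
C(7.382) = 1.24754 + (-1.24754)·e^(−0.243100·7.382) = 1.24754 + (-1.24754)·0.166200 = 1.04020 mol/L.

1.040 mol/L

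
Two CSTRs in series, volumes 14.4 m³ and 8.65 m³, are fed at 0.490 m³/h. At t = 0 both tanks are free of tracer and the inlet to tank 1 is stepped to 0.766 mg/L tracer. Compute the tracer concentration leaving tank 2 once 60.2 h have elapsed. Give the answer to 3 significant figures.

0.557 mg/L

Species balance on tank i: dCᵢ/dt = (Cᵢ₋₁ − Cᵢ)/τᵢ with τᵢ = Vᵢ/Q.
τ₁ = 14.4/0.490 = 29.388 h; τ₂ = 8.65/0.490 = 17.653 h.
Tank 1: C₁ = C_in(1 − e^(−t/τ₁)). Tank 2 (τ₁ ≠ τ₂): C₂ = C_in[1 − (τ₁ e^(−t/τ₁) − τ₂ e^(−t/τ₂))/(τ₁ − τ₂)].
At t = 60.2: e^(−t/τ₁) = 0.12893, e^(−t/τ₂) = 0.033035.
C₂ = 0.766·[1 − (29.388·0.12893 − 17.653·0.033035)/(11.735)] = 0.766·0.72681 = 0.55673 mg/L.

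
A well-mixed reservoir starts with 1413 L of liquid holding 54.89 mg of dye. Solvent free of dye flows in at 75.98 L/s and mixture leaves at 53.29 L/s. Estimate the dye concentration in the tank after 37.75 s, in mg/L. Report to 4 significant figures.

0.007947 mg/L

Total volume: dV/dt = Q_in − Q_out = 22.6900 L/s, so V(t) = 1413 + 22.6900 t and V(37.75) = 2269.55 L.
Species balance (pure solvent in): dm/dt = −Q_out · m/V(t).
dm/m = −Q_out dt/(V₀ + 22.6900 t); integrating gives ln(m/m₀) = −(Q_out/(Q_in−Q_out)) ln(V/V₀).
m = m₀ (V₀/V)^(Q_out/(Q_in−Q_out)) = 54.89 × (1413/2269.55)^(2.34861) = 18.0366 mg.
C = m/V = 18.0366/2269.55 = 0.00794724 mg/L.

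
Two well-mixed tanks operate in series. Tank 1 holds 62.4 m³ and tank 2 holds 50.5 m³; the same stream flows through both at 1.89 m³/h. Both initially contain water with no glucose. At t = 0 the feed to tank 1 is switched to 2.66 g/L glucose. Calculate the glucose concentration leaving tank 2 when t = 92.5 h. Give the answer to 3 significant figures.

2.17 g/L

Time constants: τᵢ = Vᵢ/Q for each well-mixed tank.
τ₁ = 62.4/1.89 = 33.016 h; τ₂ = 50.5/1.89 = 26.720 h.
Solving the cascade with C₁(0)=C₂(0)=0 gives C₂(t) = C_in[1 − (τ₁ e^(−t/τ₁) − τ₂ e^(−t/τ₂))/(τ₁ − τ₂)].
At t = 92.5: e^(−t/τ₁) = 0.060708, e^(−t/τ₂) = 0.031371.
C₂ = 2.66·[1 − (33.016·0.060708 − 26.720·0.031371)/(6.2963)] = 2.66·0.81479 = 2.1674 g/L.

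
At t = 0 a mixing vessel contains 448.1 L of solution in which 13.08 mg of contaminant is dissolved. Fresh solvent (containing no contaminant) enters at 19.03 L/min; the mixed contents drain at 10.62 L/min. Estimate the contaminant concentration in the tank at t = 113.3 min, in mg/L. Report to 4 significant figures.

0.002213 mg/L

Let m(t) be the amount of contaminant. Volume: V(t) = V₀ + (Q_in − Q_out) t = 448.1 + 8.41000 t; V(113.3) = 1400.95 L.
Solute balance: dm/dt = 0 − Q_out C = −Q_out m/V(t).
Separate: dm/m = −Q_out dt/V(t) ⇒ ln(m/m₀) = −(Q_out/(Q_in−Q_out)) ln(V/V₀).
m = m₀ (V₀/V)^(Q_out/(Q_in−Q_out)) = 13.08 × (448.1/1400.95)^(1.26278) = 3.10077 mg.
C = m/V = 3.10077/1400.95 = 0.00221333 mg/L.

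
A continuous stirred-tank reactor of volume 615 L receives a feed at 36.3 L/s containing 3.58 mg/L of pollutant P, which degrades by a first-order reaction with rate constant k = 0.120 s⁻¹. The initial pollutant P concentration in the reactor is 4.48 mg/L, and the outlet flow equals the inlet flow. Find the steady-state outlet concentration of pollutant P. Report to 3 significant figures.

Species balance: V dC/dt = Q C_in − Q C − k V C.
Steady state (dC/dt = 0): C_ss = Q C_in/(Q + kV) = C_in/(1 + kV/Q).
C_ss = 36.3·3.58/(36.3 + 0.120·615) = 129.95/110.10 = 1.1803 mg/L.

1.18 mg/L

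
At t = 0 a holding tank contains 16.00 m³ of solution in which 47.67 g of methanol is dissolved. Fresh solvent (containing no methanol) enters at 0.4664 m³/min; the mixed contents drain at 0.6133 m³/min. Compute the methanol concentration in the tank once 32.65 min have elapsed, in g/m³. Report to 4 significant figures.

0.9611 g/m³

Total volume: dV/dt = Q_in − Q_out = -0.146900 m³/min, so V(t) = 16.00 − 0.146900 t and V(32.65) = 11.2037 m³.
No methanol enters, so dm/dt = −Q_out · (m/V).
Separate: dm/m = −Q_out dt/V(t) ⇒ ln(m/m₀) = −(Q_out/(Q_in−Q_out)) ln(V/V₀).
m = m₀ (V₀/V)^(Q_out/(Q_in−Q_out)) = 47.67 × (16.00/11.2037)^(-4.17495) = 10.7681 g.
C = m/V = 10.7681/11.2037 = 0.961118 g/m³.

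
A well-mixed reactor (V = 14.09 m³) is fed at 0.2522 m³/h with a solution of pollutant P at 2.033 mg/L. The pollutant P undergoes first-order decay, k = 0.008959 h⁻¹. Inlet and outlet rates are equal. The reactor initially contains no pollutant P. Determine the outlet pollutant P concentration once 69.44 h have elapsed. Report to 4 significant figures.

1.145 mg/L

V dC/dt = Q(C_in − C) − k V C.
This is linear with rate a = Q/V + k = 0.0268582 h⁻¹.
C_ss = Q C_in/(Q + kV) = 1.35486 mg/L; C(t) = C_ss + (C₀ − C_ss) e^(−a t).
C(69.44) = 1.35486 + (-1.35486)·e^(−0.0268582·69.44) = 1.35486 + (-1.35486)·0.154891 = 1.14500 mg/L.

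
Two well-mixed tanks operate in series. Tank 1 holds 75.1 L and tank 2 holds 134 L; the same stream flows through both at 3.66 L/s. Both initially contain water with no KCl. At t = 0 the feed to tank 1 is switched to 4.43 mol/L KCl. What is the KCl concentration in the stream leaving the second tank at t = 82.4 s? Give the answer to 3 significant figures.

Each tank obeys Vᵢ dCᵢ/dt = Q(Cᵢ₋₁ − Cᵢ), so τᵢ = Vᵢ/Q.
τ₁ = 75.1/3.66 = 20.519 s; τ₂ = 134/3.66 = 36.612 s.
Solving the cascade with C₁(0)=C₂(0)=0 gives C₂(t) = C_in[1 − (τ₁ e^(−t/τ₁) − τ₂ e^(−t/τ₂))/(τ₁ − τ₂)].
At t = 82.4: e^(−t/τ₁) = 0.018029, e^(−t/τ₂) = 0.10533.
C₂ = 4.43·[1 − (20.519·0.018029 − 36.612·0.10533)/(-16.093)] = 4.43·0.78335 = 3.4702 mol/L.

3.47 mol/L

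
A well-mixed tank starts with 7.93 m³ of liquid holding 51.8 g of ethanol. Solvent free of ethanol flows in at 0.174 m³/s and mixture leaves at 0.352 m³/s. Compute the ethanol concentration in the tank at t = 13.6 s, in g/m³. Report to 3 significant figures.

Total volume: dV/dt = Q_in − Q_out = -0.17800 m³/s, so V(t) = 7.93 − 0.17800 t and V(13.6) = 5.5092 m³.
No ethanol enters, so dm/dt = −Q_out · (m/V).
Separate: dm/m = −Q_out dt/V(t) ⇒ ln(m/m₀) = −(Q_out/(Q_in−Q_out)) ln(V/V₀).
m = m₀ (V₀/V)^(Q_out/(Q_in−Q_out)) = 51.8 × (7.93/5.5092)^(-1.9775) = 25.207 g.
C = m/V = 25.207/5.5092 = 4.5754 g/m³.

4.58 g/m³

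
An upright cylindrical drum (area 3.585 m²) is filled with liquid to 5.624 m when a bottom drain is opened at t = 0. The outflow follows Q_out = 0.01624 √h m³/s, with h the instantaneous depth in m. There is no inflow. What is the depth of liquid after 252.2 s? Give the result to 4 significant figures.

A dh/dt = −Q_out = −0.01624 √h.
∫ h^(−1/2) dh = −(0.01624/A) ∫ dt, giving 2√h = 2√h₀ − (0.01624/A) t.
√h = √5.624 − 0.01624·252.2/(2·3.585) = 2.37150 − 0.571231 = 1.80027.
h = 1.80027² = 3.24096 m.

3.241 m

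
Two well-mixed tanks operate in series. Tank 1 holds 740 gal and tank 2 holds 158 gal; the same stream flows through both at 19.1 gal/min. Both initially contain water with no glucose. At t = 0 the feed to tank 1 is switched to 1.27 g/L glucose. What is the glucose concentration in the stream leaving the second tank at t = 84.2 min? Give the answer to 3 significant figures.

1.09 g/L

Each tank obeys Vᵢ dCᵢ/dt = Q(Cᵢ₋₁ − Cᵢ), so τᵢ = Vᵢ/Q.
τ₁ = 740/19.1 = 38.743 min; τ₂ = 158/19.1 = 8.2723 min.
Solving the cascade with C₁(0)=C₂(0)=0 gives C₂(t) = C_in[1 − (τ₁ e^(−t/τ₁) − τ₂ e^(−t/τ₂))/(τ₁ − τ₂)].
At t = 84.2: e^(−t/τ₁) = 0.11380, e^(−t/τ₂) = 3.7974e-05.
C₂ = 1.27·[1 − (38.743·0.11380 − 8.2723·3.7974e-05)/(30.471)] = 1.27·0.85531 = 1.0862 g/L.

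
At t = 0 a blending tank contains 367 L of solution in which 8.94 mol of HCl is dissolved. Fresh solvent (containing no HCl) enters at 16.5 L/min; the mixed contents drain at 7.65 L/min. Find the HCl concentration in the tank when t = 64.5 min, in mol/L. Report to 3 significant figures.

0.00424 mol/L

Let m(t) be the amount of HCl. Volume: V(t) = V₀ + (Q_in − Q_out) t = 367 + 8.8500 t; V(64.5) = 937.82 L.
Species balance (pure solvent in): dm/dt = −Q_out · m/V(t).
dm/m = −Q_out dt/(V₀ + 8.8500 t); integrating gives ln(m/m₀) = −(Q_out/(Q_in−Q_out)) ln(V/V₀).
m = m₀ (V₀/V)^(Q_out/(Q_in−Q_out)) = 8.94 × (367/937.82)^(0.86441) = 3.9731 mol.
C = m/V = 3.9731/937.82 = 0.0042365 mol/L.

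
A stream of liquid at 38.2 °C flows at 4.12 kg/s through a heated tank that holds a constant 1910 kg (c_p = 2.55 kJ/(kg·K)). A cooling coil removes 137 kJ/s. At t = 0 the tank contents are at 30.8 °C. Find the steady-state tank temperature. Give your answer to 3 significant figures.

25.2 °C

First-law balance (no shaft work): M c_p dT/dt = ṁ c_p (T_in − T) − 137.
At steady state dT/dt = 0 ⇒ T_ss = T_in − Q̇/(ṁ c_p) = 38.2 − 137/(4.12·2.55) = 25.160 °C.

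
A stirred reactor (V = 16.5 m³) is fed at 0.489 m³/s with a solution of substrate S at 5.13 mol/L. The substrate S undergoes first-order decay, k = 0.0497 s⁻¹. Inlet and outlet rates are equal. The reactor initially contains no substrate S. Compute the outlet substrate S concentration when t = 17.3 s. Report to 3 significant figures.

V dC/dt = Q(C_in − C) − k V C.
dC/dt = (Q/V) C_in − (Q/V + k) C; effective rate a = Q/V + k = 0.029636 + 0.0497 = 0.079336 s⁻¹.
C_ss = Q C_in/(Q + kV) = 1.9163 mol/L; C(t) = C_ss + (C₀ − C_ss) e^(−a t).
C(17.3) = 1.9163 + (-1.9163)·e^(−0.079336·17.3) = 1.9163 + (-1.9163)·0.25347 = 1.4306 mol/L.

1.43 mol/L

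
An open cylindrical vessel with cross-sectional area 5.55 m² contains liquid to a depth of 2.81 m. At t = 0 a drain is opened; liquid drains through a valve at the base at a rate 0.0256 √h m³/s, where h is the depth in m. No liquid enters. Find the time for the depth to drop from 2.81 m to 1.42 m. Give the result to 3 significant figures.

A dh/dt = −Q_out = −0.0256 √h.
This is separable: 2 d(√h)/dt = −0.0256/A, so √h = √h₀ − (0.0256/(2A)) t.
t = 2A(√h₀ − √h)/0.0256 = 2·5.55·(√2.81 − √1.42)/0.0256
  = 11.100 × (1.6763 − 1.1916) / 0.0256 = 210.15 s.

210 s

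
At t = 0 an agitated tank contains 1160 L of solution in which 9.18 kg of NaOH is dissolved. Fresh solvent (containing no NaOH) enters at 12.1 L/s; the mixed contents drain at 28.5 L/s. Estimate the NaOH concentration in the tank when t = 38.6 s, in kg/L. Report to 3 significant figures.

0.00442 kg/L

Total volume: dV/dt = Q_in − Q_out = -16.400 L/s, so V(t) = 1160 − 16.400 t and V(38.6) = 526.96 L.
Solute balance: dm/dt = 0 − Q_out C = −Q_out m/V(t).
dm/m = −Q_out dt/(V₀ − 16.400 t); integrating gives ln(m/m₀) = −(Q_out/(Q_in−Q_out)) ln(V/V₀).
m = m₀ (V₀/V)^(Q_out/(Q_in−Q_out)) = 9.18 × (1160/526.96)^(-1.7378) = 2.3299 kg.
C = m/V = 2.3299/526.96 = 0.0044213 kg/L.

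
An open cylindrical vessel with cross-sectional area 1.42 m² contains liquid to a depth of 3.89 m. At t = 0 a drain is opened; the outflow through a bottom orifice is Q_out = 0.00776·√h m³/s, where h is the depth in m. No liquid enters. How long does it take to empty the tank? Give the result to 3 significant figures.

722 s

A dh/dt = −Q_out = −0.00776 √h.
This is separable: 2 d(√h)/dt = −0.00776/A, so √h = √h₀ − (0.00776/(2A)) t.
Tank is empty when √h = 0: t_empty = 2A√h₀/0.00776.
t_empty = 2·1.42·√3.89/0.00776 = 2.8400·1.9723/0.00776 = 721.82 s.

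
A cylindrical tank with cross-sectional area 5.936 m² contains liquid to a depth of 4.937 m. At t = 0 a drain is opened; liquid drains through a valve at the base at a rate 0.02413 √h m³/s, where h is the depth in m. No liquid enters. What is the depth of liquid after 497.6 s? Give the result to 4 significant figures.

Volume balance on the tank: A dh/dt = −0.02413 √h.
∫ h^(−1/2) dh = −(0.02413/A) ∫ dt, giving 2√h = 2√h₀ − (0.02413/A) t.
√h = √4.937 − 0.02413·497.6/(2·5.936) = 2.22194 − 1.01138 = 1.21056.
h = 1.21056² = 1.46545 m.

1.465 m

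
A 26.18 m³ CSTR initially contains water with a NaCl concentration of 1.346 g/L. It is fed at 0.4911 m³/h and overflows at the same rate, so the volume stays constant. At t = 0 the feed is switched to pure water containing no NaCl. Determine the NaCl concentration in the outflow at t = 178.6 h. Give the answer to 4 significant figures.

0.04721 g/L

Unsteady species balance (constant V, well mixed): V dC/dt = Q(C_in − C).
So dC/dt = (C_in − C)/τ with τ = V/Q = 26.18/0.4911 = 53.3089 h.
C approaches C_in exponentially: C(t) = C_in + (C₀ − C_in) e^(−t/τ).
C(178.6) = 0 + (1.346 − 0)·e^(−178.6/53.3089) = 0 + (1.34600)·0.0350744 = 0.0472101 g/L.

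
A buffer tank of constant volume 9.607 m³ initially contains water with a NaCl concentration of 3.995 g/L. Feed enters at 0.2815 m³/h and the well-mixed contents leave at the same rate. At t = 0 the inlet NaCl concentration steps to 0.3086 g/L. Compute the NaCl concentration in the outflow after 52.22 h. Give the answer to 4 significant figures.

Species balance on the tank: V dC/dt = Q(C_in − C).
So dC/dt = (C_in − C)/τ with τ = V/Q = 9.607/0.2815 = 34.1279 h.
Integrating: C(t) = C_in + (C₀ − C_in) e^(−t/τ).
C(52.22) = 0.3086 + (3.995 − 0.3086)·e^(−52.22/34.1279) = 0.3086 + (3.68640)·0.216508 = 1.10674 g/L.

1.107 g/L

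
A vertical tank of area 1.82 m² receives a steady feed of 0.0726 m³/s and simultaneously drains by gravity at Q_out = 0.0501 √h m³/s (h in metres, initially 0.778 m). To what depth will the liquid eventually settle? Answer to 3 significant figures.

2.10 m

A dh/dt = Q_in − 0.0501 √h. Steady state requires inflow = outflow:
Q_in = 0.0501 √h_ss ⇒ √h_ss = 0.0726/0.0501 = 1.4491.
h_ss = 1.4491² = 2.0999 m. (Since h₀ = 0.778 m < h_ss, the level will rise toward this value.)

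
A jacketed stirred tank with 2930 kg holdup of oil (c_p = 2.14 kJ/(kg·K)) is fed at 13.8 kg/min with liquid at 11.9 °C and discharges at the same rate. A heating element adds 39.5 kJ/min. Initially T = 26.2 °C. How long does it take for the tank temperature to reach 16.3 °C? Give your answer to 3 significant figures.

Heat balance on the well-mixed liquid: M c_p dT/dt = ṁ c_p (T_in − T) + 39.5.
τ = M/ṁ = 212.32 min; T_ss = T_in + Q̇/(ṁ c_p) = 13.238 °C.
T(t) = T_ss + (T₀ − T_ss) e^(−t/τ). Set T = 16.3:
e^(−t/τ) = (16.3 − 13.238)/(26.2 − 13.238) = 0.23626
t = −212.32 · ln(0.23626) = 306.34 min.

306 min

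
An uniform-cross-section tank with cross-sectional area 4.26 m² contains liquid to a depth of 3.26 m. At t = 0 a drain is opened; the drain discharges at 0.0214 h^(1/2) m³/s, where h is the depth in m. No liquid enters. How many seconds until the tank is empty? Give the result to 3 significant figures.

719 s

A dh/dt = −Q_out = −0.0214 √h.
Separate and integrate: 2(√h − √h₀) = −(0.0214/A) t.
Set h = 0: 2√h₀ = (0.0214/A) t_empty ⇒ t_empty = 2A√h₀/0.0214.
t_empty = 2·4.26·√3.26/0.0214 = 8.5200·1.8055/0.0214 = 718.84 s.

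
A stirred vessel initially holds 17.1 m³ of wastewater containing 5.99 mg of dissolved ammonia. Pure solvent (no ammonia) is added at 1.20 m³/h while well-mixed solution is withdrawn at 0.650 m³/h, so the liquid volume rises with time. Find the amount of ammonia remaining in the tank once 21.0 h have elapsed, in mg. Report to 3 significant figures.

Total volume: dV/dt = Q_in − Q_out = 0.55000 m³/h, so V(t) = 17.1 + 0.55000 t and V(21.0) = 28.650 m³.
No ammonia enters, so dm/dt = −Q_out · (m/V).
Separate: dm/m = −Q_out dt/V(t) ⇒ ln(m/m₀) = −(Q_out/(Q_in−Q_out)) ln(V/V₀).
m = m₀ (V₀/V)^(Q_out/(Q_in−Q_out)) = 5.99 × (17.1/28.650)^(1.1818) = 3.2550 mg.

3.25 mg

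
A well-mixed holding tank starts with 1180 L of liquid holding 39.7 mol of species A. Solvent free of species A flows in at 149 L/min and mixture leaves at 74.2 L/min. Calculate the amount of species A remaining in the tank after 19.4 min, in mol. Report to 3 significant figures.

17.9 mol

Total volume: dV/dt = Q_in − Q_out = 74.800 L/min, so V(t) = 1180 + 74.800 t and V(19.4) = 2631.1 L.
Solute balance: dm/dt = 0 − Q_out C = −Q_out m/V(t).
Separate: dm/m = −Q_out dt/V(t) ⇒ ln(m/m₀) = −(Q_out/(Q_in−Q_out)) ln(V/V₀).
m = m₀ (V₀/V)^(Q_out/(Q_in−Q_out)) = 39.7 × (1180/2631.1)^(0.99198) = 17.919 mol.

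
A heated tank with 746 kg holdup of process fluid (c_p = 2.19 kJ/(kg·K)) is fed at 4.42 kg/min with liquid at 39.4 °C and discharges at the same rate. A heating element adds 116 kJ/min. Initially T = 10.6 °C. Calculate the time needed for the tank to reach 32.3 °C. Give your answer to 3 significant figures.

Heat balance on the well-mixed liquid: M c_p dT/dt = ṁ c_p (T_in − T) + 116.
τ = M/ṁ = 168.78 min; T_ss = T_in + Q̇/(ṁ c_p) = 51.384 °C.
T(t) = T_ss + (T₀ − T_ss) e^(−t/τ). Set T = 32.3:
e^(−t/τ) = (32.3 − 51.384)/(10.6 − 51.384) = 0.46792
t = −168.78 · ln(0.46792) = 128.18 min.

128 min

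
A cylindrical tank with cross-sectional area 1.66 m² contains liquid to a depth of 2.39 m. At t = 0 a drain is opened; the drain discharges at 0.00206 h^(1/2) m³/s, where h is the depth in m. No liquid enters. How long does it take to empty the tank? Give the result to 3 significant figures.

A dh/dt = −Q_out = −0.00206 √h.
∫ h^(−1/2) dh = −(0.00206/A) ∫ dt, giving 2√h = 2√h₀ − (0.00206/A) t.
Tank is empty when √h = 0: t_empty = 2A√h₀/0.00206.
t_empty = 2·1.66·√2.39/0.00206 = 3.3200·1.5460/0.00206 = 2491.6 s.

2490 s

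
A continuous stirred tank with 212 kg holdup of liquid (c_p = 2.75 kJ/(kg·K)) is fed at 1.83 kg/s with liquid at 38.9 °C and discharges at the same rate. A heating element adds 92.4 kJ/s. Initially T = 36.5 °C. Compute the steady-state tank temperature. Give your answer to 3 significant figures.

First-law balance (no shaft work): M c_p dT/dt = ṁ c_p (T_in − T) + 92.4.
At steady state dT/dt = 0 ⇒ T_ss = T_in + Q̇/(ṁ c_p) = 38.9 + 92.4/(1.83·2.75) = 57.261 °C.

57.3 °C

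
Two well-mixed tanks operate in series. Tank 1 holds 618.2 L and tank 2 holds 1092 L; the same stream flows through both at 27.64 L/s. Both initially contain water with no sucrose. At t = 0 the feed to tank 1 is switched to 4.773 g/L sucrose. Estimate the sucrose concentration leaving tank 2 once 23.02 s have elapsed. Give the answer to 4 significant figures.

Each tank obeys Vᵢ dCᵢ/dt = Q(Cᵢ₋₁ − Cᵢ), so τᵢ = Vᵢ/Q.
τ₁ = 618.2/27.64 = 22.3661 s; τ₂ = 1092/27.64 = 39.5080 s.
Tank 1: C₁ = C_in(1 − e^(−t/τ₁)). Tank 2 (τ₁ ≠ τ₂): C₂ = C_in[1 − (τ₁ e^(−t/τ₁) − τ₂ e^(−t/τ₂))/(τ₁ − τ₂)].
At t = 23.02: e^(−t/τ₁) = 0.357280, e^(−t/τ₂) = 0.558407.
C₂ = 4.773·[1 − (22.3661·0.357280 − 39.5080·0.558407)/(-17.1418)] = 4.773·0.179169 = 0.855175 g/L.

0.8552 g/L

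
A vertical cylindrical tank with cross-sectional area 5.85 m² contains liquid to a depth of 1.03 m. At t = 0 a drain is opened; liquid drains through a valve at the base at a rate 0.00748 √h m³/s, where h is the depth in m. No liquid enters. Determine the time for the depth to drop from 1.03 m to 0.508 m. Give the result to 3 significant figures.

473 s

Accumulation of liquid (constant cross-section A): A dh/dt = −0.00748 √h.
Separate and integrate: 2(√h − √h₀) = −(0.00748/A) t.
t = 2A(√h₀ − √h)/0.00748 = 2·5.85·(√1.03 − √0.508)/0.00748
  = 11.700 × (1.0149 − 0.71274) / 0.00748 = 472.61 s.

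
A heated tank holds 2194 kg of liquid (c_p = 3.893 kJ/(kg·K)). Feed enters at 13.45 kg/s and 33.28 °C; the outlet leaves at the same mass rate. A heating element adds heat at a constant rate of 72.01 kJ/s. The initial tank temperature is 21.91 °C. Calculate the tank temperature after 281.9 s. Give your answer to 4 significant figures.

32.39 °C

M c_p dT/dt = ṁ c_p (T_in − T) + Q̇.
τ = M/ṁ = 163.123 s; T_ss = T_in + Q̇/(ṁ c_p) = 33.28 + 72.01/(13.45·3.893) = 34.6553 °C.
Integrating: T(t) = T_ss + (T₀ − T_ss) e^(−t/τ).
T(281.9) = 34.6553 + (-12.7453)·e^(−281.9/163.123) = 34.6553 + (-12.7453)·0.177613 = 32.3915 °C.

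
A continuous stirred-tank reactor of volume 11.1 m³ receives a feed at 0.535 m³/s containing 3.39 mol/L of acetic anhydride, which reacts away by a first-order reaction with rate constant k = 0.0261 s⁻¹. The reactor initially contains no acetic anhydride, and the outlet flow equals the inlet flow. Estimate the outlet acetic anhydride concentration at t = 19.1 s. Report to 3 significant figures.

1.67 mol/L

Species balance: V dC/dt = Q C_in − Q C − k V C.
dC/dt = (Q/V) C_in − (Q/V + k) C; effective rate a = Q/V + k = 0.048198 + 0.0261 = 0.074298 s⁻¹.
C_ss = Q C_in/(Q + kV) = 2.1991 mol/L; C(t) = C_ss + (C₀ − C_ss) e^(−a t).
C(19.1) = 2.1991 + (-2.1991)·e^(−0.074298·19.1) = 2.1991 + (-2.1991)·0.24193 = 1.6671 mol/L.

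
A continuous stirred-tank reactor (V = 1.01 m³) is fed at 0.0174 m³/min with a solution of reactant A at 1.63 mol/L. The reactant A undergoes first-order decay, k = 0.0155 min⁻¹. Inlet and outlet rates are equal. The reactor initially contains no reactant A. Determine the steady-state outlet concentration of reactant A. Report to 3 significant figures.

0.858 mol/L

V dC/dt = Q(C_in − C) − k V C.
At steady state: 0 = Q C_in − (Q + kV) C_ss, so C_ss = Q C_in/(Q + kV).
C_ss = 0.0174·1.63/(0.0174 + 0.0155·1.01) = 0.028362/0.033055 = 0.85802 mol/L.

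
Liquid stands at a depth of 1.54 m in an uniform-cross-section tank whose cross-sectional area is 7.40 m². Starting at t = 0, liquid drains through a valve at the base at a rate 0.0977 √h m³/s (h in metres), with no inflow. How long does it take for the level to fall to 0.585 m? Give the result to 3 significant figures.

With no inflow, A dh/dt = −0.0977 √h.
Separate and integrate: 2(√h − √h₀) = −(0.0977/A) t.
t = 2A(√h₀ − √h)/0.0977 = 2·7.40·(√1.54 − √0.585)/0.0977
  = 14.800 × (1.2410 − 0.76485) / 0.0977 = 72.124 s.

72.1 s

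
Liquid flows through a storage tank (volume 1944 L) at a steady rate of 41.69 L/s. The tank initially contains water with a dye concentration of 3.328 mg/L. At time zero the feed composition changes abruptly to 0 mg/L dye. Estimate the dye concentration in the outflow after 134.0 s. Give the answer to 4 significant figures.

Transient balance on the dissolved component: V dC/dt = Q(C_in − C).
So dC/dt = (C_in − C)/τ with τ = V/Q = 1944/41.69 = 46.6299 s.
This is linear first-order; C(t) = C_in + (C₀ − C_in) e^(−t/τ).
C(134.0) = 0 + (3.328 − 0)·e^(−134.0/46.6299) = 0 + (3.32800)·0.0564899 = 0.187998 mg/L.

0.1880 mg/L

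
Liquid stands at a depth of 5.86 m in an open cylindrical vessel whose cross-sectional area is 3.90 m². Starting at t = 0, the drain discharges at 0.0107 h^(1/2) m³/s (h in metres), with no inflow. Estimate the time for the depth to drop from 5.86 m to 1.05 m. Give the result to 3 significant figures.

1020 s

Unsteady balance on liquid volume: A dh/dt = −0.0107 √h.
∫ h^(−1/2) dh = −(0.0107/A) ∫ dt, giving 2√h = 2√h₀ − (0.0107/A) t.
t = 2A(√h₀ − √h)/0.0107 = 2·3.90·(√5.86 − √1.05)/0.0107
  = 7.8000 × (2.4207 − 1.0247) / 0.0107 = 1017.7 s.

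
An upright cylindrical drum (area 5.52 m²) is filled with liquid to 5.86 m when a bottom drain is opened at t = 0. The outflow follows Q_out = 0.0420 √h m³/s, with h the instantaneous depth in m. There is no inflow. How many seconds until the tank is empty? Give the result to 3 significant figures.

Mass balance (ρ constant): A dh/dt = −0.0420 √h.
This is separable: 2 d(√h)/dt = −0.0420/A, so √h = √h₀ − (0.0420/(2A)) t.
Tank is empty when √h = 0: t_empty = 2A√h₀/0.0420.
t_empty = 2·5.52·√5.86/0.0420 = 11.040·2.4207/0.0420 = 636.31 s.

636 s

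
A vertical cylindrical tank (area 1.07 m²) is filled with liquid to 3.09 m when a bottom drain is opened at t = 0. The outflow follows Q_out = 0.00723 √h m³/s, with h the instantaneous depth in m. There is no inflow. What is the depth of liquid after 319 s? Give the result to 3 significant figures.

0.463 m

With no inflow, A dh/dt = −0.00723 √h.
This is separable: 2 d(√h)/dt = −0.00723/A, so √h = √h₀ − (0.00723/(2A)) t.
√h = √3.09 − 0.00723·319/(2·1.07) = 1.7578 − 1.0777 = 0.68010.
h = 0.68010² = 0.46253 m.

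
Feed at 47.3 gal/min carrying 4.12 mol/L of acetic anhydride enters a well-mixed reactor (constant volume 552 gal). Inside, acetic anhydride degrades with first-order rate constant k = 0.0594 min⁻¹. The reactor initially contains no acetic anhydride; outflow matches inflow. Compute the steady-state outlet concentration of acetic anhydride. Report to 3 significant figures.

Species balance: V dC/dt = Q C_in − Q C − k V C.
Steady state (dC/dt = 0): C_ss = Q C_in/(Q + kV) = C_in/(1 + kV/Q).
C_ss = 47.3·4.12/(47.3 + 0.0594·552) = 194.88/80.089 = 2.4332 mol/L.

2.43 mol/L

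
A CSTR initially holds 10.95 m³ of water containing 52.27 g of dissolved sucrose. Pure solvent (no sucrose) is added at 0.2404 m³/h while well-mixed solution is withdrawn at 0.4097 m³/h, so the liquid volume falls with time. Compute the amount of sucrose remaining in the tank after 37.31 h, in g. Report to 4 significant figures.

6.522 g

Total volume: dV/dt = Q_in − Q_out = -0.169300 m³/h, so V(t) = 10.95 − 0.169300 t and V(37.31) = 4.63342 m³.
Species balance (pure solvent in): dm/dt = −Q_out · m/V(t).
Separate: dm/m = −Q_out dt/V(t) ⇒ ln(m/m₀) = −(Q_out/(Q_in−Q_out)) ln(V/V₀).
m = m₀ (V₀/V)^(Q_out/(Q_in−Q_out)) = 52.27 × (10.95/4.63342)^(-2.41996) = 6.52176 g.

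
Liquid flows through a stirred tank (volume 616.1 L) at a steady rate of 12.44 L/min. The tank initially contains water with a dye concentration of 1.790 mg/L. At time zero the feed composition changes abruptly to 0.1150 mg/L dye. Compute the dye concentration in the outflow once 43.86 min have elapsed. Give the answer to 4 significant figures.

Mass balance on the solute (V constant): V dC/dt = Q(C_in − C).
So dC/dt = (C_in − C)/τ with τ = V/Q = 616.1/12.44 = 49.5257 min.
Solution: C(t) = C_in + (C₀ − C_in) e^(−t/τ).
C(43.86) = 0.1150 + (1.790 − 0.1150)·e^(−43.86/49.5257) = 0.1150 + (1.67500)·0.412466 = 0.805881 mg/L.

0.8059 mg/L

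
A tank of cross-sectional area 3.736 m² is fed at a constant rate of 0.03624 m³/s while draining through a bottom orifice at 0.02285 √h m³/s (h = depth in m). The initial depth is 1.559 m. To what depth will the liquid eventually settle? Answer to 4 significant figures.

A dh/dt = Q_in − 0.02285 √h. Steady state requires inflow = outflow:
Q_in = 0.02285 √h_ss ⇒ √h_ss = 0.03624/0.02285 = 1.58600.
h_ss = 1.58600² = 2.51538 m. (Since h₀ = 1.559 m < h_ss, the level will rise toward this value.)

2.515 m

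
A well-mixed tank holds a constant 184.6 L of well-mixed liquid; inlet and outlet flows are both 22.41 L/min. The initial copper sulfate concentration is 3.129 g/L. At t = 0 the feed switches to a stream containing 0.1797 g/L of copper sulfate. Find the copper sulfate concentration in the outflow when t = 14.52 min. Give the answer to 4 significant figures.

0.6857 g/L

Unsteady species balance (constant V, well mixed): V dC/dt = Q(C_in − C).
So dC/dt = (C_in − C)/τ with τ = V/Q = 184.6/22.41 = 8.23739 min.
This is linear first-order; C(t) = C_in + (C₀ − C_in) e^(−t/τ).
C(14.52) = 0.1797 + (3.129 − 0.1797)·e^(−14.52/8.23739) = 0.1797 + (2.94930)·0.171582 = 0.685747 g/L.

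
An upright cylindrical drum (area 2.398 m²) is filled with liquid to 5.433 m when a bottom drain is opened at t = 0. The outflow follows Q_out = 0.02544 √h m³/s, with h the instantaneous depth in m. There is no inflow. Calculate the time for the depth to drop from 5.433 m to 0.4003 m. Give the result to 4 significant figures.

320.1 s

Accumulation of liquid (constant cross-section A): A dh/dt = −0.02544 √h.
Separate and integrate: 2(√h − √h₀) = −(0.02544/A) t.
t = 2A(√h₀ − √h)/0.02544 = 2·2.398·(√5.433 − √0.4003)/0.02544
  = 4.79600 × (2.33088 − 0.632693) / 0.02544 = 320.146 s.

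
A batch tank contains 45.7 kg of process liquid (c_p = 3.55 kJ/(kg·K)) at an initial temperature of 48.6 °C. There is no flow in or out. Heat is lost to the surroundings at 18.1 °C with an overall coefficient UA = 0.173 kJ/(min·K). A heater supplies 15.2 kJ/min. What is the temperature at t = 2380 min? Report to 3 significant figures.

101 °C

Lumped-capacitance energy balance: M c_p dT/dt = UA(T_amb − T) + Q̇.
dT/dt = (T_ss − T)/τ with T_ss = T_amb + Q̇/UA = 18.1 + 15.2/0.173 = 105.96 °C, τ = M c_p/UA = 45.7·3.55/0.173 = 937.77 min.
Integrating: T(t) = T_ss + (T₀ − T_ss) e^(−t/τ).
T(2380) = 105.96 + (-57.361)·0.079030 = 101.43 °C.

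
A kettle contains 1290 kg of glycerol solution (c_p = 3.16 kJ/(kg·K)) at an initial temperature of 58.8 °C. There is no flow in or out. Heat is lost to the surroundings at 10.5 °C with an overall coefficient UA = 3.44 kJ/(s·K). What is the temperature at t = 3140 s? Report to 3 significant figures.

Lumped-capacitance energy balance: M c_p dT/dt = UA(T_amb − T).
dT/dt = (T_ss − T)/τ with T_ss = T_amb = 10.500 °C, τ = M c_p/UA = 1290·3.16/3.44 = 1185.0 s.
This is linear first-order; T(t) = T_ss + (T₀ − T_ss) e^(−t/τ).
T(3140) = 10.500 + (48.300)·0.070666 = 13.913 °C.

13.9 °C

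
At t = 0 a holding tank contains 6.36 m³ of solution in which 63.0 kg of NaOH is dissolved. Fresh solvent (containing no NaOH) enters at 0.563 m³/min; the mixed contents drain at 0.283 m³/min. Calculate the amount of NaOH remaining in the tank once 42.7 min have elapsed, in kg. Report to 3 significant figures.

Total volume: dV/dt = Q_in − Q_out = 0.28000 m³/min, so V(t) = 6.36 + 0.28000 t and V(42.7) = 18.316 m³.
No NaOH enters, so dm/dt = −Q_out · (m/V).
dm/m = −Q_out dt/(V₀ + 0.28000 t); integrating gives ln(m/m₀) = −(Q_out/(Q_in−Q_out)) ln(V/V₀).
m = m₀ (V₀/V)^(Q_out/(Q_in−Q_out)) = 63.0 × (6.36/18.316)^(1.0107) = 21.629 kg.

21.6 kg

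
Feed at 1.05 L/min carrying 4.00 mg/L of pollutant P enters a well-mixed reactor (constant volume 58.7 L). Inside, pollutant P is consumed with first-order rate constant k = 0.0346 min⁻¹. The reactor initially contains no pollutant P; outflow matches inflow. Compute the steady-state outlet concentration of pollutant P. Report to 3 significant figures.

V dC/dt = Q(C_in − C) − k V C.
At steady state: 0 = Q C_in − (Q + kV) C_ss, so C_ss = Q C_in/(Q + kV).
C_ss = 1.05·4.00/(1.05 + 0.0346·58.7) = 4.2000/3.0810 = 1.3632 mg/L.

1.36 mg/L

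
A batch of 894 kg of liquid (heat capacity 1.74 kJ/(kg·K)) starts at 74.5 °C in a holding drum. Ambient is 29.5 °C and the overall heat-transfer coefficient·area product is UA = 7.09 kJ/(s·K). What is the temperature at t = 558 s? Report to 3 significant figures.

33.0 °C

Lumped-capacitance energy balance: M c_p dT/dt = UA(T_amb − T).
dT/dt = (T_ss − T)/τ with T_ss = T_amb = 29.500 °C, τ = M c_p/UA = 894·1.74/7.09 = 219.40 s.
T approaches T_ss exponentially: T(t) = T_ss + (T₀ − T_ss) e^(−t/τ).
T(558) = 29.500 + (45.000)·0.078608 = 33.037 °C.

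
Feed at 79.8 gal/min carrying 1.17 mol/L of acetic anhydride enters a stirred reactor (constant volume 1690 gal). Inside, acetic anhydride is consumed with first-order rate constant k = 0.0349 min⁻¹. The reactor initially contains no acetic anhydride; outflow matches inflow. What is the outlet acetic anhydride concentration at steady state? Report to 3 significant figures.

Species balance: V dC/dt = Q C_in − Q C − k V C.
Steady state (dC/dt = 0): C_ss = Q C_in/(Q + kV) = C_in/(1 + kV/Q).
C_ss = 79.8·1.17/(79.8 + 0.0349·1690) = 93.366/138.78 = 0.67276 mol/L.

0.673 mol/L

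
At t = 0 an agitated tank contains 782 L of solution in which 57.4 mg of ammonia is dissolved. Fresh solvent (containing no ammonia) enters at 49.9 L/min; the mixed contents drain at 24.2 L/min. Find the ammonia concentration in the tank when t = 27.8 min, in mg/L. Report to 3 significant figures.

Let m(t) be the amount of ammonia. Volume: V(t) = V₀ + (Q_in − Q_out) t = 782 + 25.700 t; V(27.8) = 1496.5 L.
Solute balance: dm/dt = 0 − Q_out C = −Q_out m/V(t).
Separate: dm/m = −Q_out dt/V(t) ⇒ ln(m/m₀) = −(Q_out/(Q_in−Q_out)) ln(V/V₀).
m = m₀ (V₀/V)^(Q_out/(Q_in−Q_out)) = 57.4 × (782/1496.5)^(0.94163) = 31.153 mg.
C = m/V = 31.153/1496.5 = 0.020818 mg/L.

0.0208 mg/L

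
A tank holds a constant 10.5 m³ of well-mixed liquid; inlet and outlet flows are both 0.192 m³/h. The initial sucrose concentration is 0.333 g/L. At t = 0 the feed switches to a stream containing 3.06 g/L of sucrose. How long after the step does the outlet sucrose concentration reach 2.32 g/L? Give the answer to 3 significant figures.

71.3 h

Species balance: V dC/dt = Q(C_in − C) ⇒ τ = V/Q = 54.688 h.
C(t) = C_in + (C₀ − C_in) e^(−t/τ). Set C = 2.32 and solve for t:
e^(−t/τ) = (C − C_in)/(C₀ − C_in) = (2.32 − 3.06)/(0.333 − 3.06) = 0.27136
t = −τ ln(…) = 54.688 × 1.3043 = 71.329 h.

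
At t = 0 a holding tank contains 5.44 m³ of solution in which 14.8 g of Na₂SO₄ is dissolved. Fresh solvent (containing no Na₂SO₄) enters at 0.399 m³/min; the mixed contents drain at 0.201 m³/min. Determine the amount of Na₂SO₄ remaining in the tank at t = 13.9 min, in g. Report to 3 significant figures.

9.77 g

Let m(t) be the amount of Na₂SO₄. Volume: V(t) = V₀ + (Q_in − Q_out) t = 5.44 + 0.19800 t; V(13.9) = 8.1922 m³.
Species balance (pure solvent in): dm/dt = −Q_out · m/V(t).
dm/m = −Q_out dt/(V₀ + 0.19800 t); integrating gives ln(m/m₀) = −(Q_out/(Q_in−Q_out)) ln(V/V₀).
m = m₀ (V₀/V)^(Q_out/(Q_in−Q_out)) = 14.8 × (5.44/8.1922)^(1.0152) = 9.7671 g.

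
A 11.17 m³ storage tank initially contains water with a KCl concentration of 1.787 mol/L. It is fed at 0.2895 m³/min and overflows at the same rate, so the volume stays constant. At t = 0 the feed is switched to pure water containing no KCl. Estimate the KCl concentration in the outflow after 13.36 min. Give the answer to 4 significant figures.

Species balance on the tank: V dC/dt = Q(C_in − C).
So dC/dt = (C_in − C)/τ with τ = V/Q = 11.17/0.2895 = 38.5838 min.
Solution: C(t) = C_in + (C₀ − C_in) e^(−t/τ).
C(13.36) = 0 + (1.787 − 0)·e^(−13.36/38.5838) = 0 + (1.78700)·0.707329 = 1.26400 mol/L.

1.264 mol/L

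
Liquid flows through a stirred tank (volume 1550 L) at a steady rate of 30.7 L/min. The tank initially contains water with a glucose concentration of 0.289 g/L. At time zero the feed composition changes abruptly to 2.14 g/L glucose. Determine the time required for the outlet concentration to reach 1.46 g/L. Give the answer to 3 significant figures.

Species balance: V dC/dt = Q(C_in − C) ⇒ τ = V/Q = 50.489 min.
C(t) = C_in + (C₀ − C_in) e^(−t/τ). Set C = 1.46 and solve for t:
e^(−t/τ) = (C − C_in)/(C₀ − C_in) = (1.46 − 2.14)/(0.289 − 2.14) = 0.36737
t = −τ ln(…) = 50.489 × 1.0014 = 50.559 min.

50.6 min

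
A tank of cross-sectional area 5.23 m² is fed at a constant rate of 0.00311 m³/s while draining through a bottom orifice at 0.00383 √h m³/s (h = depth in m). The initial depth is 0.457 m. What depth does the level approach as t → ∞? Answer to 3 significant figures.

Accumulation of liquid (constant cross-section A): A dh/dt = Q_in − 0.00383 √h. At steady state dh/dt = 0:
Q_in = 0.00383 √h_ss ⇒ √h_ss = 0.00311/0.00383 = 0.81201.
h_ss = 0.81201² = 0.65936 m. (Since h₀ = 0.457 m < h_ss, the level will rise toward this value.)

0.659 m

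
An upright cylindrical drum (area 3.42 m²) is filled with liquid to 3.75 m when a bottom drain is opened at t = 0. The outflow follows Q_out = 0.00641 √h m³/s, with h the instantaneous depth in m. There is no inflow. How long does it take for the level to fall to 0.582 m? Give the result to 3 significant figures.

With no inflow, A dh/dt = −0.00641 √h.
This is separable: 2 d(√h)/dt = −0.00641/A, so √h = √h₀ − (0.00641/(2A)) t.
t = 2A(√h₀ − √h)/0.00641 = 2·3.42·(√3.75 − √0.582)/0.00641
  = 6.8400 × (1.9365 − 0.76289) / 0.00641 = 1252.3 s.

1250 s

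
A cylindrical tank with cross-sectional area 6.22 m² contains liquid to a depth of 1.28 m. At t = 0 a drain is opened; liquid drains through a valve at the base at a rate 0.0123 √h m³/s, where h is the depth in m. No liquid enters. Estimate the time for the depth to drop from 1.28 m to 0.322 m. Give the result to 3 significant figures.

Volume balance on the tank: A dh/dt = −0.0123 √h.
Separate and integrate: 2(√h − √h₀) = −(0.0123/A) t.
t = 2A(√h₀ − √h)/0.0123 = 2·6.22·(√1.28 − √0.322)/0.0123
  = 12.440 × (1.1314 − 0.56745) / 0.0123 = 570.34 s.

570 s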